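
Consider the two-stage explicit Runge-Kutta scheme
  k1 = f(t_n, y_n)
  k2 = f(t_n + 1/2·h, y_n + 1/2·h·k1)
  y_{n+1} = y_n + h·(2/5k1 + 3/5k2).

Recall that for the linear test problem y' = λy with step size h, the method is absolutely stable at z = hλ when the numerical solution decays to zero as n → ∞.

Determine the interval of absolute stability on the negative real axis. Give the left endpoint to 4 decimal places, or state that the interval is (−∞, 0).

Set f=λy, z=hλ:
  k1=λy_n ⇒ h·k1=z·y_n;  k2=λ(1+1/2z)y_n ⇒ h·k2=z(1+1/2z)y_n
  y_{n+1}/y_n = 1 + 2/5z + 3/5z(1+1/2z) = 1 + z + 3/10z²
  R(z) = 1 + z + 3/10z².

Boundary: |R(x)|=1, x<0.
x=-0.99: |R|=0.3040
R=1: x+3/10x²=0 ⇒ x=−10/3=-3.3333; min R=1−1/(4·3/10)=0.1667>−1
Confirm numerically:
  x=-2.930: |R|=0.64547 <1
  x=-2.816: |R|=0.56296 <1
  x=-2.117: |R|=0.22751 <1
  x=-3.705: |R|=1.41311 >1
  x=-3.553: |R|=1.23414 >1
So |R|<1 on (-3.3333, 0).

z∈(-3.3333,0).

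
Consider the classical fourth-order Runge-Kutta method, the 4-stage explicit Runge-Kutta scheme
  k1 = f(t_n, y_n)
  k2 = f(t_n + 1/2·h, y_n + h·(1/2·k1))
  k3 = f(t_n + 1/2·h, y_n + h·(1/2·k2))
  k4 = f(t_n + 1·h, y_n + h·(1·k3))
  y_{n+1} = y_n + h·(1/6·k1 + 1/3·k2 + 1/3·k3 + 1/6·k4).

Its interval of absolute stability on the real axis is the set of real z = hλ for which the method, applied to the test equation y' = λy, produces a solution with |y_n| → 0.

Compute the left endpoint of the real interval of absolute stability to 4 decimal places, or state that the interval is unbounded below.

On y'=λy, z=hλ:
  order 4, 4-stage ⇒ R(z)=1+z+z^2/2+z^3/6+z^4/24
  (e.g. R(-1.53)=0.27185, |R|=0.27185)

Boundary: |R(x)|=1, x<0.
x=-1.53: |R|=0.2718
|R(-2.17)|=0.4053 |R(-1.25)|=0.3075
Bisect:
  x_lo=-3.1242 |R|=1.6433  x_hi=-0.3931 |R|=0.6751
  mid=-1.75863 |R|=0.27980 →hi
  mid=-2.44140 |R|=0.59380 →hi
  mid=-2.78279 |R|=0.99623 →hi
  mid=-2.95348 |R|=1.28464 →lo
  mid=-2.86814 |R|=1.13226 →lo
  mid=-2.82546 |R|=1.06227 →lo
  mid=-2.80413 |R|=1.02877 →lo
  ...
  [-2.78546,-2.78529] ⇒ x*=-2.7853
Stable set (-2.7853, 0).

z* = -2.7853.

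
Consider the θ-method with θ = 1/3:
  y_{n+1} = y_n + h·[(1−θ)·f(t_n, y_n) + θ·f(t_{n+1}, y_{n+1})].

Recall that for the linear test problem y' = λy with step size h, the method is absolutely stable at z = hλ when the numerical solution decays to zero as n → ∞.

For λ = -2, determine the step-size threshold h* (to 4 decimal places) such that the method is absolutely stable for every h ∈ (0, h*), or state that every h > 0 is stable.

Set f=λy, z=hλ:
  y_{n+1} = y_n + z·[2/3·y_n + 1/3·y_{n+1}] ⇒ (1 − 1/3z)y_{n+1} = (1 + 2/3z)y_n
  Hence R(z) = (1 + 2/3z)/(1 − 1/3z).

Need |R(x)|<1, x<0.
x=-0.57: |R|=0.5210
R=−1: 1+2/3x = −1+1/3x ⇒ -1/3x=2 ⇒ x=2/(-1/3)=-6.0000
Confirm numerically:
  x=-5.566: |R|=0.94933 <1
  x=-4.673: |R|=0.82706 <1
  x=-4.157: |R|=0.74249 <1
  x=-6.370: |R|=1.03949 >1
  x=-6.281: |R|=1.03028 >1
  x=-6.165: |R|=1.01800 >1
Interval (-6.0000, 0).

(-6.0000,0); λ=-2 ⇒ h* = (6)/2 = 3.0000.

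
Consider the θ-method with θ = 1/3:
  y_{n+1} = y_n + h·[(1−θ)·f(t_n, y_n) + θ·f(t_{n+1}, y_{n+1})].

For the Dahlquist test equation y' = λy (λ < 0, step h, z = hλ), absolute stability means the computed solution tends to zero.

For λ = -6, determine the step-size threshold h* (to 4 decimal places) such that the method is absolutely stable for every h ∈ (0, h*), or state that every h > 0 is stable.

With y'=λy (z=hλ):
  y_{n+1} = y_n + z·[2/3·y_n + 1/3·y_{n+1}] ⇒ (1 − 1/3z)y_{n+1} = (1 + 2/3z)y_n
  Hence R(z) = (1 + 2/3z)/(1 − 1/3z).

Solve |R(x)|<1 on ℝ⁻.
x=-1.18: |R|=0.1531
R=−1: 1+2/3x = −1+1/3x ⇒ -1/3x=2 ⇒ x=2/(-1/3)=-6.0000
Confirm numerically:
  x=-5.058: |R|=0.88310 <1
  x=-4.203: |R|=0.75052 <1
  x=-4.076: |R|=0.72809 <1
  x=-2.482: |R|=0.35826 <1
  x=-6.593: |R|=1.06182 >1
  x=-6.316: |R|=1.03392 >1
  x=-6.088: |R|=1.00968 >1
So |R|<1 on (-6.0000, 0).

(-6.0000,0); λ=-6 ⇒ h* = (6)/6 = 1.0000.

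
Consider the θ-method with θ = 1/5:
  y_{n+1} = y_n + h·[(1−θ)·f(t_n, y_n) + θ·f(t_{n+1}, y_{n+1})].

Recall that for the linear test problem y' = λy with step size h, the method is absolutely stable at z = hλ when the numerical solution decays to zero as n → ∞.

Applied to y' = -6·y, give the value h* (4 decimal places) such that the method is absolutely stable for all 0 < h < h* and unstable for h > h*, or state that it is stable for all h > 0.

With y'=λy (z=hλ):
  y_{n+1} = y_n + z·[4/5·y_n + 1/5·y_{n+1}] ⇒ (1 − 1/5z)y_{n+1} = (1 + 4/5z)y_n
  R(z) = (1 + 4/5z)/(1 − 1/5z).

Boundary: |R(x)|=1, x<0.
x=-0.54: |R|=0.5126
R=−1: 1+4/5x = −1+1/5x ⇒ -3/5x=2 ⇒ x=2/(-3/5)=-3.3333
Confirm numerically:
  x=-2.646: |R|=0.73032 <1
  x=-2.561: |R|=0.69356 <1
  x=-1.621: |R|=0.22414 <1
  x=-1.480: |R|=0.14198 <1
  x=-3.547: |R|=1.07500 >1
  x=-3.486: |R|=1.05397 >1
  x=-3.432: |R|=1.03510 >1
So |R|<1 on (-3.3333, 0).

(-3.3333,0); λ=-6 ⇒ h* = (10/3)/6 = 0.5556.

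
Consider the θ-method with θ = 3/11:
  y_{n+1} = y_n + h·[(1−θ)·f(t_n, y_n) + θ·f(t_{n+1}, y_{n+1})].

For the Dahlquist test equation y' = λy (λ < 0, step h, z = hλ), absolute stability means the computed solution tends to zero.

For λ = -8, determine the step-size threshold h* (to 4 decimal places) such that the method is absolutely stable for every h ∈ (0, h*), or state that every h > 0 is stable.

(-4.4000,0); λ=-8 ⇒ h* = (22/5)/8 = 0.5500.

Test eqn y'=λy, z=hλ:
  y_{n+1} = y_n + z·[8/11·y_n + 3/11·y_{n+1}] ⇒ (1 − 3/11z)y_{n+1} = (1 + 8/11z)y_n
  Hence R(z) = (1 + 8/11z)/(1 − 3/11z).

Solve |R(x)|<1 on ℝ⁻.
x=-1.54: |R|=0.0845
R=−1: 1+8/11x = −1+3/11x ⇒ -5/11x=2 ⇒ x=2/(-5/11)=-4.4000
Confirm numerically:
  x=-3.409: |R|=0.76657 <1
  x=-3.214: |R|=0.71272 <1
  x=-1.944: |R|=0.27044 <1
  x=-4.914: |R|=1.09984 >1
  x=-4.793: |R|=1.07743 >1
Interval (-4.4000, 0).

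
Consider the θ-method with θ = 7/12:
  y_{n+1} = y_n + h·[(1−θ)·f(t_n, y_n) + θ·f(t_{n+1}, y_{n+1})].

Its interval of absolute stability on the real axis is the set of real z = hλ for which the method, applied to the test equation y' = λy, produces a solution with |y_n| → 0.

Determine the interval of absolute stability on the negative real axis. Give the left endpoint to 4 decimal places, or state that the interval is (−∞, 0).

interval (−∞, 0).

Test eqn y'=λy, z=hλ:
  y_{n+1} = y_n + z·[5/12·y_n + 7/12·y_{n+1}] ⇒ (1 − 7/12z)y_{n+1} = (1 + 5/12z)y_n
  ⇒ R(z) = (1 + 5/12z)/(1 − 7/12z).

Boundary: |R(x)|=1, x<0.
x=-1.72: |R|=0.1414
x=-2: |R|=0.0769
x=-10: |R|=0.4634
x=-100: |R|=0.6854
θ=7/12≥1/2 ⇒ |1+5/12x|<|1−7/12x| ∀x<0 ⇒ interval (−∞,0).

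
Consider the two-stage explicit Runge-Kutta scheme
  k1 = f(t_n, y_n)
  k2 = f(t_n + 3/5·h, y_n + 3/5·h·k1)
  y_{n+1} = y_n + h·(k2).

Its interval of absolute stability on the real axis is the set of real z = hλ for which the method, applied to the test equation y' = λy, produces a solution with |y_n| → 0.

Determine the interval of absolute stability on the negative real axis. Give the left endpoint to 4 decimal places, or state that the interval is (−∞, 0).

z∈(-1.6667,0).

On y'=λy, z=hλ:
  k1=λy_n ⇒ h·k1=z·y_n;  k2=λ(1+3/5z)y_n ⇒ h·k2=z(1+3/5z)y_n
  y_{n+1}/y_n = 1 + z(1+3/5z) = 1 + z + 3/5z²
  ⇒ R(z) = 1 + z + 3/5z².

Boundary: |R(x)|=1, x<0.
x=-0.36: |R|=0.7178
R=1: x+3/5x²=0 ⇒ x=−5/3=-1.6667; min R=1−1/(4·3/5)=0.5833>−1
Confirm numerically:
  x=-1.588: |R|=0.92505 <1
  x=-1.243: |R|=0.68403 <1
  x=-1.104: |R|=0.62729 <1
  x=-1.986: |R|=1.38052 >1
  x=-1.948: |R|=1.32882 >1
Interval (-1.6667, 0).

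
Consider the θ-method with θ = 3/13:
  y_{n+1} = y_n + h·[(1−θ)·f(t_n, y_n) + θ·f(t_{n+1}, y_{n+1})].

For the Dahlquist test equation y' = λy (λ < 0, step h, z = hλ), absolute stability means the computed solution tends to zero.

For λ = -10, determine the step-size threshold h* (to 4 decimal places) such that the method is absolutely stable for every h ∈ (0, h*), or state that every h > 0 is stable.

(-3.7143,0); λ=-10 ⇒ h* = (26/7)/10 = 0.3714.

Set f=λy, z=hλ:
  y_{n+1} = y_n + z·[10/13·y_n + 3/13·y_{n+1}] ⇒ (1 − 3/13z)y_{n+1} = (1 + 10/13z)y_n
  R(z) = (1 + 10/13z)/(1 − 3/13z).

Need |R(x)|<1, x<0.
x=-0.49: |R|=0.5598
R=−1: 1+10/13x = −1+3/13x ⇒ -7/13x=2 ⇒ x=2/(-7/13)=-3.7143
Confirm numerically:
  x=-3.660: |R|=0.98415 <1
  x=-3.334: |R|=0.88427 <1
  x=-2.957: |R|=0.75762 <1
  x=-2.046: |R|=0.38980 <1
  x=-4.069: |R|=1.09850 >1
  x=-3.801: |R|=1.02487 >1
  x=-3.756: |R|=1.01203 >1
Stable set (-3.7143, 0).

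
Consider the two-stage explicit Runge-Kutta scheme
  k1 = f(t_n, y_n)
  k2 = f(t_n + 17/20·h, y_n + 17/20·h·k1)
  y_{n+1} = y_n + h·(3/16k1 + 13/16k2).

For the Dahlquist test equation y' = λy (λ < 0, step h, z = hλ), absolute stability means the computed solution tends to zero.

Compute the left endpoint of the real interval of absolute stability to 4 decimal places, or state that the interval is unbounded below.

left endpoint -1.4480.

On y'=λy, z=hλ:
  k1=λy_n ⇒ h·k1=z·y_n;  k2=λ(1+17/20z)y_n ⇒ h·k2=z(1+17/20z)y_n
  y_{n+1}/y_n = 1 + 3/16z + 13/16z(1+17/20z) = 1 + z + 221/320z²
  so R(z) = 1 + z + 221/320z².

Find x<0 with |R(x)|<1.
x=-1.14: |R|=0.7575
R=1: x+221/320x²=0 ⇒ x=−320/221=-1.4480; min R=1−1/(4·221/320)=0.6380>−1
Confirm numerically:
  x=-1.290: |R|=0.85927 <1
  x=-1.205: |R|=0.79780 <1
  x=-1.045: |R|=0.70918 <1
  x=-2.012: |R|=1.78375 >1
  x=-1.590: |R|=1.15597 >1
  x=-1.562: |R|=1.12302 >1
Interval (-1.4480, 0).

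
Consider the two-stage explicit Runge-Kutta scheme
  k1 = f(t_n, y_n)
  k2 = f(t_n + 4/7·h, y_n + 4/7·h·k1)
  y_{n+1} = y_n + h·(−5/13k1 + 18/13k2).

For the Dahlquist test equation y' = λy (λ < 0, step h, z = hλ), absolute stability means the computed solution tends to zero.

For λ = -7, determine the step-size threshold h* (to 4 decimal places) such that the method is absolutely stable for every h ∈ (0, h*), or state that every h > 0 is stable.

(-1.2639,0); λ=-7 ⇒ h* = (91/72)/7 = 0.1806.

With y'=λy (z=hλ):
  k1=λy_n ⇒ h·k1=z·y_n;  k2=λ(1+4/7z)y_n ⇒ h·k2=z(1+4/7z)y_n
  y_{n+1}/y_n = 1 − 5/13z + 18/13z(1+4/7z) = 1 + z + 72/91z²
  R(z) = 1 + z + 72/91z².

Solve |R(x)|<1 on ℝ⁻.
x=-0.49: |R|=0.7000
R=1: x+72/91x²=0 ⇒ x=−91/72=-1.2639; min R=1−1/(4·72/91)=0.6840>−1
Confirm numerically:
  x=-1.216: |R|=0.95393 <1
  x=-1.048: |R|=0.82099 <1
  x=-0.902: |R|=0.74173 <1
  x=-0.811: |R|=0.70939 <1
  x=-1.693: |R|=1.57480 >1
  x=-1.633: |R|=1.47691 >1
So |R|<1 on (-1.2639, 0).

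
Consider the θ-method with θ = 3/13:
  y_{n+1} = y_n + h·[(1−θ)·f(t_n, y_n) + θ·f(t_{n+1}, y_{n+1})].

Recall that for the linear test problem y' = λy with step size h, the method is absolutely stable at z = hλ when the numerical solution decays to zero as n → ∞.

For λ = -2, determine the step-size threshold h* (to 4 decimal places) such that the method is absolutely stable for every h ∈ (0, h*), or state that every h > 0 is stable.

Set f=λy, z=hλ:
  y_{n+1} = y_n + z·[10/13·y_n + 3/13·y_{n+1}] ⇒ (1 − 3/13z)y_{n+1} = (1 + 10/13z)y_n
  R(z) = (1 + 10/13z)/(1 − 3/13z).

Boundary: |R(x)|=1, x<0.
x=-0.93: |R|=0.2343
R=−1: 1+10/13x = −1+3/13x ⇒ -7/13x=2 ⇒ x=2/(-7/13)=-3.7143
Confirm numerically:
  x=-3.573: |R|=0.95830 <1
  x=-3.296: |R|=0.87207 <1
  x=-3.132: |R|=0.81800 <1
  x=-2.944: |R|=0.75302 <1
  x=-4.282: |R|=1.15376 >1
  x=-4.249: |R|=1.14538 >1
  x=-3.949: |R|=1.06612 >1
Stable set (-3.7143, 0).

(-3.7143,0); λ=-2 ⇒ h* = (26/7)/2 = 1.8571.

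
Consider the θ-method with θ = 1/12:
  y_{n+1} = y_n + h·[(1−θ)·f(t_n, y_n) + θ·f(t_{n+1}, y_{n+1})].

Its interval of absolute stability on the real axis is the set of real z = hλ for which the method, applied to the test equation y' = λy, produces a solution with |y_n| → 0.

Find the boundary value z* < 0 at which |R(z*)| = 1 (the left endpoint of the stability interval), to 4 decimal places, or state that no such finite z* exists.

left endpoint -2.4000.

Test eqn y'=λy, z=hλ:
  y_{n+1} = y_n + z·[11/12·y_n + 1/12·y_{n+1}] ⇒ (1 − 1/12z)y_{n+1} = (1 + 11/12z)y_n
  so R(z) = (1 + 11/12z)/(1 − 1/12z).

Solve |R(x)|<1 on ℝ⁻.
x=-1.45: |R|=0.2937
R=−1: 1+11/12x = −1+1/12x ⇒ -5/6x=2 ⇒ x=2/(-5/6)=-2.4000
Confirm numerically:
  x=-2.183: |R|=0.84700 <1
  x=-1.435: |R|=0.28173 <1
  x=-1.414: |R|=0.26495 <1
  x=-1.106: |R|=0.01267 <1
  x=-2.641: |R|=1.16461 >1
  x=-2.539: |R|=1.09560 >1
  x=-2.472: |R|=1.04975 >1
So |R|<1 on (-2.4000, 0).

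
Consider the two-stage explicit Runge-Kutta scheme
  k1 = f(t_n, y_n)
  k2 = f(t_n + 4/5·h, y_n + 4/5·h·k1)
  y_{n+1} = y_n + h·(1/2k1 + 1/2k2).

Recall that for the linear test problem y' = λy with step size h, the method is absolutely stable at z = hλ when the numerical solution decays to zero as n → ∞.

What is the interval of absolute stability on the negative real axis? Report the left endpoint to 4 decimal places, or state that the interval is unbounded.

z∈(-2.5000,0).

Set f=λy, z=hλ:
  k1=λy_n ⇒ h·k1=z·y_n;  k2=λ(1+4/5z)y_n ⇒ h·k2=z(1+4/5z)y_n
  y_{n+1}/y_n = 1 + 1/2z + 1/2z(1+4/5z) = 1 + z + 2/5z²
  R(z) = 1 + z + 2/5z².

Boundary: |R(x)|=1, x<0.
x=-1.44: |R|=0.3894
R=1: x+2/5x²=0 ⇒ x=−5/2=-2.5000; min R=1−1/(4·2/5)=0.3750>−1
Confirm numerically:
  x=-2.164: |R|=0.70916 <1
  x=-1.900: |R|=0.54400 <1
  x=-1.794: |R|=0.49337 <1
  x=-1.031: |R|=0.39418 <1
  x=-3.082: |R|=1.71749 >1
  x=-2.638: |R|=1.14562 >1
Interval (-2.5000, 0).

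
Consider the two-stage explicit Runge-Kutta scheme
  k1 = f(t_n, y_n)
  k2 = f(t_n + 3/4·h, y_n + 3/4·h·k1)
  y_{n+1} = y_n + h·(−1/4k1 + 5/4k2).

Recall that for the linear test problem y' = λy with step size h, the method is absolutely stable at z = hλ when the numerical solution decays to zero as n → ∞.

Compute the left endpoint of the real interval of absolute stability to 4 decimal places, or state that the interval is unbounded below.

z* = -1.0667.

With y'=λy (z=hλ):
  k1=λy_n ⇒ h·k1=z·y_n;  k2=λ(1+3/4z)y_n ⇒ h·k2=z(1+3/4z)y_n
  y_{n+1}/y_n = 1 − 1/4z + 5/4z(1+3/4z) = 1 + z + 15/16z²
  Hence R(z) = 1 + z + 15/16z².

Solve |R(x)|<1 on ℝ⁻.
x=-1.24: |R|=1.2015
R=1: x+15/16x²=0 ⇒ x=−16/15=-1.0667; min R=1−1/(4·15/16)=0.7333>−1
Confirm numerically:
  x=-1.030: |R|=0.96459 <1
  x=-0.888: |R|=0.85126 <1
  x=-0.483: |R|=0.73571 <1
  x=-1.518: |R|=1.64230 >1
  x=-1.390: |R|=1.42134 >1
So |R|<1 on (-1.0667, 0).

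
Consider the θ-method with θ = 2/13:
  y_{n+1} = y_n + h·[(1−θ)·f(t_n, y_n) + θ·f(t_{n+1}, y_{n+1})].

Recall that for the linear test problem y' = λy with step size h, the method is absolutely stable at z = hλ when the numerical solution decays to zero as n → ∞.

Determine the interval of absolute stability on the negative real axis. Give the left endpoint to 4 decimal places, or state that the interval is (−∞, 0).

(-2.8889, 0).

On y'=λy, z=hλ:
  y_{n+1} = y_n + z·[11/13·y_n + 2/13·y_{n+1}] ⇒ (1 − 2/13z)y_{n+1} = (1 + 11/13z)y_n
  R(z) = (1 + 11/13z)/(1 − 2/13z).

Solve |R(x)|<1 on ℝ⁻.
x=-1.28: |R|=0.0694
R=−1: 1+11/13x = −1+2/13x ⇒ -9/13x=2 ⇒ x=2/(-9/13)=-2.8889
Confirm numerically:
  x=-2.685: |R|=0.90011 <1
  x=-1.367: |R|=0.12946 <1
  x=-1.246: |R|=0.04557 <1
  x=-3.463: |R|=1.25931 >1
  x=-3.283: |R|=1.18128 >1
Interval (-2.8889, 0).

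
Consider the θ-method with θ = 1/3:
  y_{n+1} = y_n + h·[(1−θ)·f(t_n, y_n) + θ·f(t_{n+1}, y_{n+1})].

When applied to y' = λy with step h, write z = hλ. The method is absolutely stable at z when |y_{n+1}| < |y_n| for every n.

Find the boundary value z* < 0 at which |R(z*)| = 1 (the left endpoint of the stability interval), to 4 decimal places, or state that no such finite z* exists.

Set f=λy, z=hλ:
  y_{n+1} = y_n + z·[2/3·y_n + 1/3·y_{n+1}] ⇒ (1 − 1/3z)y_{n+1} = (1 + 2/3z)y_n
  so R(z) = (1 + 2/3z)/(1 − 1/3z).

Need |R(x)|<1, x<0.
x=-0.99: |R|=0.2556
R=−1: 1+2/3x = −1+1/3x ⇒ -1/3x=2 ⇒ x=2/(-1/3)=-6.0000
Confirm numerically:
  x=-4.222: |R|=0.75381 <1
  x=-4.037: |R|=0.72105 <1
  x=-4.006: |R|=0.71539 <1
  x=-3.952: |R|=0.70541 <1
  x=-6.441: |R|=1.04671 >1
  x=-6.412: |R|=1.04377 >1
  x=-6.207: |R|=1.02248 >1
Stable set (-6.0000, 0).

z* = -6.0000.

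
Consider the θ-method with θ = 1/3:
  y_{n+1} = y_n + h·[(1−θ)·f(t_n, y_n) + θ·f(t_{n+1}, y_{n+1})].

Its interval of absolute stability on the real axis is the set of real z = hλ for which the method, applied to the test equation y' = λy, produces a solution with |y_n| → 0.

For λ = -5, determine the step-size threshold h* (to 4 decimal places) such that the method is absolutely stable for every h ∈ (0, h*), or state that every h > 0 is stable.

(-6.0000,0); λ=-5 ⇒ h* = (6)/5 = 1.2000.

With y'=λy (z=hλ):
  y_{n+1} = y_n + z·[2/3·y_n + 1/3·y_{n+1}] ⇒ (1 − 1/3z)y_{n+1} = (1 + 2/3z)y_n
  so R(z) = (1 + 2/3z)/(1 − 1/3z).

Solve |R(x)|<1 on ℝ⁻.
x=-0.45: |R|=0.6087
R=−1: 1+2/3x = −1+1/3x ⇒ -1/3x=2 ⇒ x=2/(-1/3)=-6.0000
Confirm numerically:
  x=-5.615: |R|=0.95531 <1
  x=-5.016: |R|=0.87725 <1
  x=-4.005: |R|=0.71520 <1
  x=-2.946: |R|=0.48638 <1
  x=-6.506: |R|=1.05323 >1
  x=-6.089: |R|=1.00979 >1
So |R|<1 on (-6.0000, 0).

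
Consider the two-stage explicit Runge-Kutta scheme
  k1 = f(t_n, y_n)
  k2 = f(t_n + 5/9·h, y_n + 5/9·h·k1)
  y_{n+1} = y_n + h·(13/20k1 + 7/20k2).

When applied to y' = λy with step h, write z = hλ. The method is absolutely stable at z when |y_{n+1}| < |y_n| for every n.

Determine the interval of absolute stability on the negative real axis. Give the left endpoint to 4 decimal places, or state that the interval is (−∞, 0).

(-5.1429, 0).

With y'=λy (z=hλ):
  k1=λy_n ⇒ h·k1=z·y_n;  k2=λ(1+5/9z)y_n ⇒ h·k2=z(1+5/9z)y_n
  y_{n+1}/y_n = 1 + 13/20z + 7/20z(1+5/9z) = 1 + z + 7/36z²
  R(z) = 1 + z + 7/36z².

Solve |R(x)|<1 on ℝ⁻.
x=-1.41: |R|=0.0234
R=1: x+7/36x²=0 ⇒ x=−36/7=-5.1429; min R=1−1/(4·7/36)=-0.2857>−1
Confirm numerically:
  x=-4.683: |R|=0.58126 <1
  x=-4.563: |R|=0.48552 <1
  x=-4.243: |R|=0.25759 <1
  x=-2.350: |R|=0.27618 <1
  x=-5.424: |R|=1.29651 >1
  x=-5.372: |R|=1.23935 >1
  x=-5.353: |R|=1.21873 >1
Interval (-5.1429, 0).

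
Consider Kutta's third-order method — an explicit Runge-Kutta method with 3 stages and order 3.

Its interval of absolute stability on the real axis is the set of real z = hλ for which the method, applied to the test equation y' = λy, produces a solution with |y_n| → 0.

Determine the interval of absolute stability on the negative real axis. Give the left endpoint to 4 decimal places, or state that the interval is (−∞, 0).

(-2.5127, 0).

With y'=λy (z=hλ):
  order 3, 3-stage ⇒ R(z)=1+z+z^2/2+z^3/6
  (e.g. R(-0.72)=0.47699, |R|=0.47699)

Need |R(x)|<1, x<0.
x=-0.72: |R|=0.4770
|R(-2.39)|=0.8093 |R(-2.15)|=0.4951 |R(-1.96)|=0.2941
Bisect:
  x_lo=-3.0169 |R|=2.0426  x_hi=-0.3350 |R|=0.7149
  mid=-1.67594 |R|=0.05611 →hi
  mid=-2.34643 |R|=0.74670 →hi
  mid=-2.68168 |R|=1.30014 →lo
  mid=-2.51405 |R|=1.00215 →lo
  mid=-2.43024 |R|=0.86940 →hi
  mid=-2.47215 |R|=0.93448 →hi
  mid=-2.49310 |R|=0.96799 →hi
  mid=-2.50358 |R|=0.98499 →hi
  mid=-2.50881 |R|=0.99355 →hi
  mid=-2.51143 |R|=0.99785 →hi
  ...
  [-2.51291,-2.51274] ⇒ x*=-2.5127
Stable set (-2.5127, 0).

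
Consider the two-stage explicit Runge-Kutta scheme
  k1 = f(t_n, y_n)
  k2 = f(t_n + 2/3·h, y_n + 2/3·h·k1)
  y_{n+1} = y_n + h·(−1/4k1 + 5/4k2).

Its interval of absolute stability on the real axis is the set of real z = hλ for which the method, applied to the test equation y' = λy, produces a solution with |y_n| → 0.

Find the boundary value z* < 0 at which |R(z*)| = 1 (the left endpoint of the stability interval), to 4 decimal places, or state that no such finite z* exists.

On y'=λy, z=hλ:
  k1=λy_n ⇒ h·k1=z·y_n;  k2=λ(1+2/3z)y_n ⇒ h·k2=z(1+2/3z)y_n
  y_{n+1}/y_n = 1 − 1/4z + 5/4z(1+2/3z) = 1 + z + 5/6z²
  Hence R(z) = 1 + z + 5/6z².

Find x<0 with |R(x)|<1.
x=-0.31: |R|=0.7701
R=1: x+5/6x²=0 ⇒ x=−6/5=-1.2000; min R=1−1/(4·5/6)=0.7000>−1
Confirm numerically:
  x=-1.018: |R|=0.84560 <1
  x=-0.890: |R|=0.77008 <1
  x=-0.888: |R|=0.76912 <1
  x=-0.596: |R|=0.70001 <1
  x=-1.433: |R|=1.27824 >1
  x=-1.256: |R|=1.05861 >1
Interval (-1.2000, 0).

left endpoint -1.2000.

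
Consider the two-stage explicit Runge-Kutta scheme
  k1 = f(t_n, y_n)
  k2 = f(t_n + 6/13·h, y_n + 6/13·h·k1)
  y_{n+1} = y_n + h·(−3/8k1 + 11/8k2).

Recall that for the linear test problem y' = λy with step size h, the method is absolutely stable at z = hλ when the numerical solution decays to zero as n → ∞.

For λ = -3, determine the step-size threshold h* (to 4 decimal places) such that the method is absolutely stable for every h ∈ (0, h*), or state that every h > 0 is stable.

On y'=λy, z=hλ:
  k1=λy_n ⇒ h·k1=z·y_n;  k2=λ(1+6/13z)y_n ⇒ h·k2=z(1+6/13z)y_n
  y_{n+1}/y_n = 1 − 3/8z + 11/8z(1+6/13z) = 1 + z + 33/52z²
  Hence R(z) = 1 + z + 33/52z².

Boundary: |R(x)|=1, x<0.
x=-1.57: |R|=0.9943
R=1: x+33/52x²=0 ⇒ x=−52/33=-1.5758; min R=1−1/(4·33/52)=0.6061>−1
Confirm numerically:
  x=-1.063: |R|=0.65410 <1
  x=-0.905: |R|=0.61477 <1
  x=-0.643: |R|=0.61938 <1
  x=-2.140: |R|=1.76628 >1
  x=-1.881: |R|=1.36437 >1
  x=-1.624: |R|=1.04972 >1
So |R|<1 on (-1.5758, 0).

(-1.5758,0); λ=-3 ⇒ h* = (52/33)/3 = 0.5253.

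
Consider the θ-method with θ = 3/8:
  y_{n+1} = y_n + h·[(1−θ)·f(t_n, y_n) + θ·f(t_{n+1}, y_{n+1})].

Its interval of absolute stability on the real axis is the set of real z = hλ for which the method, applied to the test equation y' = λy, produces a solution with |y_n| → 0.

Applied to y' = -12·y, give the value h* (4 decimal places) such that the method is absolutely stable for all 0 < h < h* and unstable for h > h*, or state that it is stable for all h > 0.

(-8.0000,0); λ=-12 ⇒ h* = (8)/12 = 0.6667.

Test eqn y'=λy, z=hλ:
  y_{n+1} = y_n + z·[5/8·y_n + 3/8·y_{n+1}] ⇒ (1 − 3/8z)y_{n+1} = (1 + 5/8z)y_n
  ⇒ R(z) = (1 + 5/8z)/(1 − 3/8z).

Need |R(x)|<1, x<0.
x=-0.94: |R|=0.3050
R=−1: 1+5/8x = −1+3/8x ⇒ -1/4x=2 ⇒ x=2/(-1/4)=-8.0000
Confirm numerically:
  x=-7.678: |R|=0.97925 <1
  x=-5.068: |R|=0.74728 <1
  x=-3.999: |R|=0.59984 <1
  x=-8.567: |R|=1.03365 >1
  x=-8.504: |R|=1.03008 >1
  x=-8.061: |R|=1.00379 >1
Interval (-8.0000, 0).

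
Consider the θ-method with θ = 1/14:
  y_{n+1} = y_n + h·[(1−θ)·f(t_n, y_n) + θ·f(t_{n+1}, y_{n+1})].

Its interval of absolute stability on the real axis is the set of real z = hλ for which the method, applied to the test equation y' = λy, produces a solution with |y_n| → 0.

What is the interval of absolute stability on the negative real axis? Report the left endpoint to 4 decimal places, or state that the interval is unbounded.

Set f=λy, z=hλ:
  y_{n+1} = y_n + z·[13/14·y_n + 1/14·y_{n+1}] ⇒ (1 − 1/14z)y_{n+1} = (1 + 13/14z)y_n
  R(z) = (1 + 13/14z)/(1 − 1/14z).

Find x<0 with |R(x)|<1.
x=-1.71: |R|=0.5239
R=−1: 1+13/14x = −1+1/14x ⇒ -6/7x=2 ⇒ x=2/(-6/7)=-2.3333
Confirm numerically:
  x=-2.115: |R|=0.83742 <1
  x=-1.625: |R|=0.45600 <1
  x=-1.346: |R|=0.22794 <1
  x=-2.892: |R|=1.39687 >1
  x=-2.781: |R|=1.32012 >1
  x=-2.430: |R|=1.07060 >1
Stable set (-2.3333, 0).

z∈(-2.3333,0).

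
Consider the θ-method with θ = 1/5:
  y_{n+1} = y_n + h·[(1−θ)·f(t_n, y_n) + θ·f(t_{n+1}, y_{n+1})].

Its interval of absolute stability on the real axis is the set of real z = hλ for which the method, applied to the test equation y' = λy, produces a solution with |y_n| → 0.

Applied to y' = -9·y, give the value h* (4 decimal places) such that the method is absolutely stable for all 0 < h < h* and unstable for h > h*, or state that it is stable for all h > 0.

(-3.3333,0); λ=-9 ⇒ h* = (10/3)/9 = 0.3704.

With y'=λy (z=hλ):
  y_{n+1} = y_n + z·[4/5·y_n + 1/5·y_{n+1}] ⇒ (1 − 1/5z)y_{n+1} = (1 + 4/5z)y_n
  Hence R(z) = (1 + 4/5z)/(1 − 1/5z).

Find x<0 with |R(x)|<1.
x=-1.75: |R|=0.2963
R=−1: 1+4/5x = −1+1/5x ⇒ -3/5x=2 ⇒ x=2/(-3/5)=-3.3333
Confirm numerically:
  x=-3.299: |R|=0.98759 <1
  x=-2.530: |R|=0.67995 <1
  x=-1.956: |R|=0.40598 <1
  x=-1.759: |R|=0.30123 <1
  x=-3.671: |R|=1.11683 >1
  x=-3.651: |R|=1.11016 >1
  x=-3.353: |R|=1.00706 >1
Stable set (-3.3333, 0).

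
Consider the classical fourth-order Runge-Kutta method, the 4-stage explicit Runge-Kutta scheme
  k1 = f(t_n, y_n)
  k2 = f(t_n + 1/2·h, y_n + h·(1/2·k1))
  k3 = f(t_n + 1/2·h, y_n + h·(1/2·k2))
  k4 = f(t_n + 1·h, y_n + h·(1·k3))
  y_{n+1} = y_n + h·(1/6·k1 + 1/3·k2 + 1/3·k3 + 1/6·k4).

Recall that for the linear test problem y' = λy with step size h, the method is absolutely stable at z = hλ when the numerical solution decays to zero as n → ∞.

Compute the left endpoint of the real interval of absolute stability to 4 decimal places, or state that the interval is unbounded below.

On y'=λy, z=hλ:
  order 4, 4-stage ⇒ R(z)=1+z+z^2/2+z^3/6+z^4/24
  (e.g. R(-1.28)=0.30152, |R|=0.30152)

Solve |R(x)|<1 on ℝ⁻.
x=-1.28: |R|=0.3015
|R(-2.91)|=1.2049 |R(-2.22)|=0.4327 |R(-0.97)|=0.3852
Bisect:
  x_lo=-3.5025 |R|=2.7406  x_hi=-0.3548 |R|=0.7014
  mid=-1.92863 |R|=0.31203 →hi
  mid=-2.71556 |R|=0.89986 →hi
  mid=-3.10903 |R|=1.60836 →lo
  mid=-2.91230 |R|=1.20899 →lo
  mid=-2.81393 |R|=1.04404 →lo
  mid=-2.76475 |R|=0.96946 →hi
  mid=-2.78934 |R|=1.00612 →lo
  mid=-2.77704 |R|=0.98763 →hi
  ...
  [-2.78530,-2.78511] ⇒ x*=-2.7853
So |R|<1 on (-2.7853, 0).

z* = -2.7853.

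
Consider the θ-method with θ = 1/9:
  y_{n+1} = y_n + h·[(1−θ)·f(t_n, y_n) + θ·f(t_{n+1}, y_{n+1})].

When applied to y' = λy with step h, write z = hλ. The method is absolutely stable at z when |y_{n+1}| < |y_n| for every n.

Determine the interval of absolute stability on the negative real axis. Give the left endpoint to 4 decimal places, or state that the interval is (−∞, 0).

Test eqn y'=λy, z=hλ:
  y_{n+1} = y_n + z·[8/9·y_n + 1/9·y_{n+1}] ⇒ (1 − 1/9z)y_{n+1} = (1 + 8/9z)y_n
  R(z) = (1 + 8/9z)/(1 − 1/9z).

Boundary: |R(x)|=1, x<0.
x=-1.54: |R|=0.3150
R=−1: 1+8/9x = −1+1/9x ⇒ -7/9x=2 ⇒ x=2/(-7/9)=-2.5714
Confirm numerically:
  x=-2.100: |R|=0.70270 <1
  x=-1.889: |R|=0.56130 <1
  x=-1.162: |R|=0.02913 <1
  x=-1.068: |R|=0.04529 <1
  x=-2.777: |R|=1.12219 >1
  x=-2.678: |R|=1.06388 >1
Stable set (-2.5714, 0).

(-2.5714, 0).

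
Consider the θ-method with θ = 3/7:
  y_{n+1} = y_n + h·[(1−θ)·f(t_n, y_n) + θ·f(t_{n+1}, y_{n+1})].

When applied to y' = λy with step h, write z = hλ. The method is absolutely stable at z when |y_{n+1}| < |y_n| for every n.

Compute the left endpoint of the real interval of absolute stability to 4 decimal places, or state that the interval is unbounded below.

With y'=λy (z=hλ):
  y_{n+1} = y_n + z·[4/7·y_n + 3/7·y_{n+1}] ⇒ (1 − 3/7z)y_{n+1} = (1 + 4/7z)y_n
  ⇒ R(z) = (1 + 4/7z)/(1 − 3/7z).

Solve |R(x)|<1 on ℝ⁻.
x=-1.59: |R|=0.0544
R=−1: 1+4/7x = −1+3/7x ⇒ -1/7x=2 ⇒ x=2/(-1/7)=-14.0000
Confirm numerically:
  x=-12.685: |R|=0.97081 <1
  x=-11.010: |R|=0.92531 <1
  x=-8.811: |R|=0.84479 <1
  x=-14.047: |R|=1.00096 >1
  x=-14.027: |R|=1.00055 >1
Stable set (-14.0000, 0).

z* = -14.0000.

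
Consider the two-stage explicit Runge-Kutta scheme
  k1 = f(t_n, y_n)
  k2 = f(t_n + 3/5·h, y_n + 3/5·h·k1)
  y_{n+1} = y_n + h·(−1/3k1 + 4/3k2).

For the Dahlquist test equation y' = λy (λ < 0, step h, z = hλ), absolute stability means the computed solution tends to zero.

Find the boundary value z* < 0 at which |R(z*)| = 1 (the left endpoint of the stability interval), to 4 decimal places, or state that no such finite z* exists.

z* = -1.2500.

Test eqn y'=λy, z=hλ:
  k1=λy_n ⇒ h·k1=z·y_n;  k2=λ(1+3/5z)y_n ⇒ h·k2=z(1+3/5z)y_n
  y_{n+1}/y_n = 1 − 1/3z + 4/3z(1+3/5z) = 1 + z + 4/5z²
  Hence R(z) = 1 + z + 4/5z².

Boundary: |R(x)|=1, x<0.
x=-0.58: |R|=0.6891
R=1: x+4/5x²=0 ⇒ x=−5/4=-1.2500; min R=1−1/(4·4/5)=0.6875>−1
Confirm numerically:
  x=-1.148: |R|=0.90632 <1
  x=-0.711: |R|=0.69342 <1
  x=-0.610: |R|=0.68768 <1
  x=-0.512: |R|=0.69772 <1
  x=-1.749: |R|=1.69820 >1
  x=-1.358: |R|=1.11733 >1
So |R|<1 on (-1.2500, 0).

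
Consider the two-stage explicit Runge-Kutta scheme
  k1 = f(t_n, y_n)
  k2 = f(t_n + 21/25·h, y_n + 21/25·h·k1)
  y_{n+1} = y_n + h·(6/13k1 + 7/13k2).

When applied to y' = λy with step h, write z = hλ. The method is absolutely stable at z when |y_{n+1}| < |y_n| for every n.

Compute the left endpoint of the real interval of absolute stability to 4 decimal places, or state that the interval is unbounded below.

On y'=λy, z=hλ:
  k1=λy_n ⇒ h·k1=z·y_n;  k2=λ(1+21/25z)y_n ⇒ h·k2=z(1+21/25z)y_n
  y_{n+1}/y_n = 1 + 6/13z + 7/13z(1+21/25z) = 1 + z + 147/325z²
  ⇒ R(z) = 1 + z + 147/325z².

Find x<0 with |R(x)|<1.
x=-1.43: |R|=0.4949
R=1: x+147/325x²=0 ⇒ x=−325/147=-2.2109; min R=1−1/(4·147/325)=0.4473>−1
Confirm numerically:
  x=-1.583: |R|=0.55043 <1
  x=-1.392: |R|=0.48442 <1
  x=-1.082: |R|=0.44753 <1
  x=-1.027: |R|=0.45006 <1
  x=-2.775: |R|=1.70805 >1
  x=-2.723: |R|=1.63074 >1
  x=-2.234: |R|=1.02336 >1
Stable set (-2.2109, 0).

left endpoint -2.2109.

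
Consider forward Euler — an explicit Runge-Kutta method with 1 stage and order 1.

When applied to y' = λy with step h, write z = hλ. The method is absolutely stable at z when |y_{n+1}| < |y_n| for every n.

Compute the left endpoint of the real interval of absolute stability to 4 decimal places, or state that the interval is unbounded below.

Set f=λy, z=hλ:
  order 1, 1-stage ⇒ R(z)=1+z
  (e.g. R(-1.24)=-0.24000, |R|=0.24000)

Solve |R(x)|<1 on ℝ⁻.
x=-1.24: |R|=0.2400
|R(-1.82)|=0.8200 |R(-1.35)|=0.3500 |R(-1.1)|=0.1000
Bisect:
  x_lo=-2.4737 |R|=1.4737  x_hi=-0.3821 |R|=0.6179
  mid=-1.42789 |R|=0.42789 →hi
  mid=-1.95077 |R|=0.95077 →hi
  mid=-2.21221 |R|=1.21221 →lo
  mid=-2.08149 |R|=1.08149 →lo
  mid=-2.01613 |R|=1.01613 →lo
  mid=-1.98345 |R|=0.98345 →hi
  mid=-1.99979 |R|=0.99979 →hi
  mid=-2.00796 |R|=1.00796 →lo
  mid=-2.00388 |R|=1.00388 →lo
  mid=-2.00184 |R|=1.00184 →lo
  ...
  [-2.00005,-1.99992] ⇒ x*=-2.0000
Interval (-2.0000, 0).

z* = -2.0000.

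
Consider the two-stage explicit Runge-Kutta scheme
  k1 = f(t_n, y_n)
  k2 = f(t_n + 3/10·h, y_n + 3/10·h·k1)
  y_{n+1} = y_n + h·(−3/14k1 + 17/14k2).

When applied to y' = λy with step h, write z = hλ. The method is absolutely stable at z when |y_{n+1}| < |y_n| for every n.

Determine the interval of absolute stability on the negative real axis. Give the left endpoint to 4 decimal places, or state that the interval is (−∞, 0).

On y'=λy, z=hλ:
  k1=λy_n ⇒ h·k1=z·y_n;  k2=λ(1+3/10z)y_n ⇒ h·k2=z(1+3/10z)y_n
  y_{n+1}/y_n = 1 − 3/14z + 17/14z(1+3/10z) = 1 + z + 51/140z²
  ⇒ R(z) = 1 + z + 51/140z².

Need |R(x)|<1, x<0.
x=-0.39: |R|=0.6654
R=1: x+51/140x²=0 ⇒ x=−140/51=-2.7451; min R=1−1/(4·51/140)=0.3137>−1
Confirm numerically:
  x=-2.564: |R|=0.83085 <1
  x=-1.648: |R|=0.34137 <1
  x=-1.485: |R|=0.31833 <1
  x=-3.210: |R|=1.54364 >1
  x=-3.136: |R|=1.44657 >1
  x=-2.827: |R|=1.08435 >1
Stable set (-2.7451, 0).

z∈(-2.7451,0).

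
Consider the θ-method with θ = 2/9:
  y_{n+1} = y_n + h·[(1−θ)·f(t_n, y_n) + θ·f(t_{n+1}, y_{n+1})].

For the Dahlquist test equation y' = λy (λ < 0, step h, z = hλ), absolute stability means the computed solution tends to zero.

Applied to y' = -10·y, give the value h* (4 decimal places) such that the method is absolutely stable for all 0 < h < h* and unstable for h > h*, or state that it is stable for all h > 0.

Test eqn y'=λy, z=hλ:
  y_{n+1} = y_n + z·[7/9·y_n + 2/9·y_{n+1}] ⇒ (1 − 2/9z)y_{n+1} = (1 + 7/9z)y_n
  Hence R(z) = (1 + 7/9z)/(1 − 2/9z).

Solve |R(x)|<1 on ℝ⁻.
x=-1.7: |R|=0.2339
R=−1: 1+7/9x = −1+2/9x ⇒ -5/9x=2 ⇒ x=2/(-5/9)=-3.6000
Confirm numerically:
  x=-2.566: |R|=0.63416 <1
  x=-2.407: |R|=0.56819 <1
  x=-2.386: |R|=0.55925 <1
  x=-4.174: |R|=1.16544 >1
  x=-3.703: |R|=1.03139 >1
  x=-3.667: |R|=1.02051 >1
So |R|<1 on (-3.6000, 0).

(-3.6000,0); λ=-10 ⇒ h* = (18/5)/10 = 0.3600.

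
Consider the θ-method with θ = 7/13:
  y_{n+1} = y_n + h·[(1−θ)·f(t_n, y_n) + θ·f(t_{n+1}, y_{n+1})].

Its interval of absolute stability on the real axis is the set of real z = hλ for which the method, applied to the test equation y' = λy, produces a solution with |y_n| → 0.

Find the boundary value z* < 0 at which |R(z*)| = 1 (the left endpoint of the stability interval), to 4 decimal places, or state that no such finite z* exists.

interval (−∞, 0).

On y'=λy, z=hλ:
  y_{n+1} = y_n + z·[6/13·y_n + 7/13·y_{n+1}] ⇒ (1 − 7/13z)y_{n+1} = (1 + 6/13z)y_n
  ⇒ R(z) = (1 + 6/13z)/(1 − 7/13z).

Need |R(x)|<1, x<0.
x=-0.89: |R|=0.3983
x=-2: |R|=0.0370
x=-10: |R|=0.5663
x=-100: |R|=0.8233
θ=7/13≥1/2 ⇒ |1+6/13x|<|1−7/13x| ∀x<0 ⇒ stable on all of ℝ⁻.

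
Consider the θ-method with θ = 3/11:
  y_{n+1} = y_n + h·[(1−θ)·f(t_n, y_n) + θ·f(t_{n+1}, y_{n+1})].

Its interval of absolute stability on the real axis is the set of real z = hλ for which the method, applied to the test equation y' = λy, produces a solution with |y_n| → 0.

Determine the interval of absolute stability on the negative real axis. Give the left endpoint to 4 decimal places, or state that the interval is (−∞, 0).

(-4.4000, 0).

With y'=λy (z=hλ):
  y_{n+1} = y_n + z·[8/11·y_n + 3/11·y_{n+1}] ⇒ (1 − 3/11z)y_{n+1} = (1 + 8/11z)y_n
  so R(z) = (1 + 8/11z)/(1 − 3/11z).

Solve |R(x)|<1 on ℝ⁻.
x=-1.03: |R|=0.1959
R=−1: 1+8/11x = −1+3/11x ⇒ -5/11x=2 ⇒ x=2/(-5/11)=-4.4000
Confirm numerically:
  x=-3.729: |R|=0.84879 <1
  x=-2.832: |R|=0.59787 <1
  x=-2.555: |R|=0.50576 <1
  x=-2.230: |R|=0.38666 <1
  x=-4.897: |R|=1.09673 >1
  x=-4.833: |R|=1.08491 >1
Interval (-4.4000, 0).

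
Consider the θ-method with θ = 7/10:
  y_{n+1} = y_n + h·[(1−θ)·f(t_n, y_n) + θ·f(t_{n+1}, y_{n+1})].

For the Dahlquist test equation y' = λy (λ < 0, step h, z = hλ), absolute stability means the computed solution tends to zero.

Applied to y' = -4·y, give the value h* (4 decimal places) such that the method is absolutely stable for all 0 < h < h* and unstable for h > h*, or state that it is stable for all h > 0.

Test eqn y'=λy, z=hλ:
  y_{n+1} = y_n + z·[3/10·y_n + 7/10·y_{n+1}] ⇒ (1 − 7/10z)y_{n+1} = (1 + 3/10z)y_n
  Hence R(z) = (1 + 3/10z)/(1 − 7/10z).

Need |R(x)|<1, x<0.
x=-1.67: |R|=0.2301
x=-2: |R|=0.1667
x=-10: |R|=0.2500
x=-100: |R|=0.4085
θ=7/10≥1/2 ⇒ |1+3/10x|<|1−7/10x| ∀x<0 ⇒ unbounded interval.

(−∞, 0) — no finite endpoint. Any h>0 works for λ=-4.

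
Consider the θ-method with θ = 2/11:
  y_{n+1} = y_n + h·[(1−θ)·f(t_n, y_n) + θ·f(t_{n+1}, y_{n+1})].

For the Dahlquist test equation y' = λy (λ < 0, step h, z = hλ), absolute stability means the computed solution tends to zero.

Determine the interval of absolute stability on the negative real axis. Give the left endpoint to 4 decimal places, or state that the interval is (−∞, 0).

z∈(-3.1429,0).

On y'=λy, z=hλ:
  y_{n+1} = y_n + z·[9/11·y_n + 2/11·y_{n+1}] ⇒ (1 − 2/11z)y_{n+1} = (1 + 9/11z)y_n
  ⇒ R(z) = (1 + 9/11z)/(1 − 2/11z).

Find x<0 with |R(x)|<1.
x=-0.43: |R|=0.6012
R=−1: 1+9/11x = −1+2/11x ⇒ -7/11x=2 ⇒ x=2/(-7/11)=-3.1429
Confirm numerically:
  x=-2.642: |R|=0.78470 <1
  x=-2.431: |R|=0.68585 <1
  x=-2.135: |R|=0.53798 <1
  x=-3.678: |R|=1.20407 >1
  x=-3.662: |R|=1.19832 >1
Interval (-3.1429, 0).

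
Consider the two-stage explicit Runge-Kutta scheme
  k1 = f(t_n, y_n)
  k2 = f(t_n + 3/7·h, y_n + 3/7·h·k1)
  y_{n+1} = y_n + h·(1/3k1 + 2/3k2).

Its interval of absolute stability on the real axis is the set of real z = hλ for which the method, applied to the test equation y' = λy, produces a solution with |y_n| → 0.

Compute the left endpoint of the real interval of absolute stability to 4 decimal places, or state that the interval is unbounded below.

Test eqn y'=λy, z=hλ:
  k1=λy_n ⇒ h·k1=z·y_n;  k2=λ(1+3/7z)y_n ⇒ h·k2=z(1+3/7z)y_n
  y_{n+1}/y_n = 1 + 1/3z + 2/3z(1+3/7z) = 1 + z + 2/7z²
  R(z) = 1 + z + 2/7z².

Need |R(x)|<1, x<0.
x=-1.64: |R|=0.1285
R=1: x+2/7x²=0 ⇒ x=−7/2=-3.5000; min R=1−1/(4·2/7)=0.1250>−1
Confirm numerically:
  x=-3.272: |R|=0.78685 <1
  x=-2.997: |R|=0.56929 <1
  x=-2.129: |R|=0.16604 <1
  x=-1.947: |R|=0.13609 <1
  x=-4.026: |R|=1.60505 >1
  x=-3.787: |R|=1.31053 >1
  x=-3.599: |R|=1.10180 >1
Interval (-3.5000, 0).

left endpoint -3.5000.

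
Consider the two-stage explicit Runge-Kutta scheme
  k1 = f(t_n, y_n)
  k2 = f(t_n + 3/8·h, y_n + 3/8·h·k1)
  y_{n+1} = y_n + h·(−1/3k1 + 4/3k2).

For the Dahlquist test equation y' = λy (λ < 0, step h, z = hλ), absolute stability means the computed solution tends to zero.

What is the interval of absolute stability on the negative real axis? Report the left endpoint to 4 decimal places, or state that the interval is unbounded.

(-2.0000, 0).

With y'=λy (z=hλ):
  k1=λy_n ⇒ h·k1=z·y_n;  k2=λ(1+3/8z)y_n ⇒ h·k2=z(1+3/8z)y_n
  y_{n+1}/y_n = 1 − 1/3z + 4/3z(1+3/8z) = 1 + z + 1/2z²
  R(z) = 1 + z + 1/2z².

Need |R(x)|<1, x<0.
x=-1.76: |R|=0.7888
R=1: x+1/2x²=0 ⇒ x=−2=-2.0000; min R=1−1/(4·1/2)=0.5000>−1
Confirm numerically:
  x=-1.813: |R|=0.83048 <1
  x=-1.492: |R|=0.62103 <1
  x=-1.136: |R|=0.50925 <1
  x=-0.848: |R|=0.51155 <1
  x=-2.144: |R|=1.15437 >1
  x=-2.044: |R|=1.04497 >1
Stable set (-2.0000, 0).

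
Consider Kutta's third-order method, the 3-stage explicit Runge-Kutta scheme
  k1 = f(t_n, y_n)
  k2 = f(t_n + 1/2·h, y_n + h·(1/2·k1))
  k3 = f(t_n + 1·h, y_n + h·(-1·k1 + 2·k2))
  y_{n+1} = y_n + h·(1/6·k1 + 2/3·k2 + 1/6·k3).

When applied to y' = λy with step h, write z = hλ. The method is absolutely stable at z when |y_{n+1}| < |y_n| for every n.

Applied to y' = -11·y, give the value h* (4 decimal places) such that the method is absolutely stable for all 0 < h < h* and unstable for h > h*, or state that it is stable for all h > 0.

(-2.5127,0); λ=-11 ⇒ h* = 0.2284.

With y'=λy (z=hλ):
  order 3, 3-stage ⇒ R(z)=1+z+z^2/2+z^3/6
  (e.g. R(-0.49)=0.61044, |R|=0.61044)

Boundary: |R(x)|=1, x<0.
x=-0.49: |R|=0.6104
|R(-1.95)|=0.2846 |R(-0.83)|=0.4192 |R(-0.52)|=0.5918
Bisect:
  x_lo=-2.8695 |R|=1.6903  x_hi=-0.3706 |R|=0.6896
  mid=-1.62004 |R|=0.01642 →hi
  mid=-2.24475 |R|=0.61048 →hi
  mid=-2.55710 |R|=1.07443 →lo
  mid=-2.40093 |R|=0.82537 →hi
  mid=-2.47901 |R|=0.94539 →hi
  mid=-2.51806 |R|=1.00876 →lo
  mid=-2.49854 |R|=0.97679 →hi
  mid=-2.50830 |R|=0.99270 →hi
  mid=-2.51318 |R|=1.00071 →lo
  ...
  [-2.51287,-2.51272] ⇒ x*=-2.5127
Interval (-2.5127, 0).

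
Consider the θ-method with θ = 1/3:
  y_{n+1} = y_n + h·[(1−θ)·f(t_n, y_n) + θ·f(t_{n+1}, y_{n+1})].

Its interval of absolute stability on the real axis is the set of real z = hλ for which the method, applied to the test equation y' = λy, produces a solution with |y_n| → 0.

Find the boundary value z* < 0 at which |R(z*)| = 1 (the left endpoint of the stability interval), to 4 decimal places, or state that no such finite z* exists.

With y'=λy (z=hλ):
  y_{n+1} = y_n + z·[2/3·y_n + 1/3·y_{n+1}] ⇒ (1 − 1/3z)y_{n+1} = (1 + 2/3z)y_n
  ⇒ R(z) = (1 + 2/3z)/(1 − 1/3z).

Solve |R(x)|<1 on ℝ⁻.
x=-1.05: |R|=0.2222
R=−1: 1+2/3x = −1+1/3x ⇒ -1/3x=2 ⇒ x=2/(-1/3)=-6.0000
Confirm numerically:
  x=-5.978: |R|=0.99755 <1
  x=-5.806: |R|=0.97797 <1
  x=-5.755: |R|=0.97202 <1
  x=-4.497: |R|=0.79952 <1
  x=-6.415: |R|=1.04408 >1
  x=-6.330: |R|=1.03537 >1
  x=-6.057: |R|=1.00629 >1
Stable set (-6.0000, 0).

z* = -6.0000.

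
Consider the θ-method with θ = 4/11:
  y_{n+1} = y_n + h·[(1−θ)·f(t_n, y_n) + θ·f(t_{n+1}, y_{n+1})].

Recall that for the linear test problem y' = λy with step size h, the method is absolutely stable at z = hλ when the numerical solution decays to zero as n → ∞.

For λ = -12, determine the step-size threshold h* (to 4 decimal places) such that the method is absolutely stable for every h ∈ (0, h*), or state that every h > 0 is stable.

(-7.3333,0); λ=-12 ⇒ h* = (22/3)/12 = 0.6111.

On y'=λy, z=hλ:
  y_{n+1} = y_n + z·[7/11·y_n + 4/11·y_{n+1}] ⇒ (1 − 4/11z)y_{n+1} = (1 + 7/11z)y_n
  so R(z) = (1 + 7/11z)/(1 − 4/11z).

Need |R(x)|<1, x<0.
x=-0.89: |R|=0.3276
R=−1: 1+7/11x = −1+4/11x ⇒ -3/11x=2 ⇒ x=2/(-3/11)=-7.3333
Confirm numerically:
  x=-5.315: |R|=0.81231 <1
  x=-3.847: |R|=0.60365 <1
  x=-3.337: |R|=0.50760 <1
  x=-7.609: |R|=1.01996 >1
  x=-7.548: |R|=1.01563 >1
Stable set (-7.3333, 0).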